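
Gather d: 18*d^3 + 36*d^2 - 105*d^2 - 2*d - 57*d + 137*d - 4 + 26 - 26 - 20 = 18*d^3 - 69*d^2 + 78*d - 24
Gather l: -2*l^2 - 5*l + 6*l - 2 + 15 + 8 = -2*l^2 + l + 21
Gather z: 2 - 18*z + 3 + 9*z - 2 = 3 - 9*z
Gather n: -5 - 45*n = -45*n - 5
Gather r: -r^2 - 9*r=-r^2 - 9*r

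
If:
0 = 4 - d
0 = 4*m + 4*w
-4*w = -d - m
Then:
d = 4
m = -4/5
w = 4/5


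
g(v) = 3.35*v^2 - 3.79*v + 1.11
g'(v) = 6.7*v - 3.79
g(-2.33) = 28.13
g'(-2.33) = -19.40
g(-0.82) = 6.47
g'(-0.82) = -9.28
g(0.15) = 0.62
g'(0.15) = -2.78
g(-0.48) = 3.70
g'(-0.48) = -7.01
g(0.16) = 0.59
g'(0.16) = -2.72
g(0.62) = 0.05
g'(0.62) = 0.36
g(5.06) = 67.70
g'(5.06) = 30.11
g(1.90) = 6.00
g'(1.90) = 8.94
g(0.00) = 1.11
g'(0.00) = -3.79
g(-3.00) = 42.63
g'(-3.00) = -23.89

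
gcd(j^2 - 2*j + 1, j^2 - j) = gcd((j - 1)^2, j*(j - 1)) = j - 1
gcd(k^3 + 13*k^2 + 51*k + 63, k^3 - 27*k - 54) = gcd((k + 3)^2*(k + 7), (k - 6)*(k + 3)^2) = k^2 + 6*k + 9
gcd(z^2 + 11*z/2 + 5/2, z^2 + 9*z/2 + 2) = z + 1/2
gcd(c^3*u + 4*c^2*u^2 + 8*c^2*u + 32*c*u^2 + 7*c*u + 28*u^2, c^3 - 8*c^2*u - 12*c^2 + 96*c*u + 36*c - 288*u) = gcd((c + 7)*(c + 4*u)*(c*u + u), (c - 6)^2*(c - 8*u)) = 1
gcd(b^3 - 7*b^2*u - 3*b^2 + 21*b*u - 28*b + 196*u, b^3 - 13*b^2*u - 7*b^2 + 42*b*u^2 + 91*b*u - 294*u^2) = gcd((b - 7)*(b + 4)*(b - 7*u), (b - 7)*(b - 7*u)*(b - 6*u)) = -b^2 + 7*b*u + 7*b - 49*u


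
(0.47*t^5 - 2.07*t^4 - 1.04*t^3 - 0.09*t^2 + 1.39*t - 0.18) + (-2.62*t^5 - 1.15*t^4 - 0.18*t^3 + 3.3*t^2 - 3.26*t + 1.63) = -2.15*t^5 - 3.22*t^4 - 1.22*t^3 + 3.21*t^2 - 1.87*t + 1.45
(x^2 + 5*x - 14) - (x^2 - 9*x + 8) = 14*x - 22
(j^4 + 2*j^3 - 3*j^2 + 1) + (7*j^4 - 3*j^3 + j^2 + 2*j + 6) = 8*j^4 - j^3 - 2*j^2 + 2*j + 7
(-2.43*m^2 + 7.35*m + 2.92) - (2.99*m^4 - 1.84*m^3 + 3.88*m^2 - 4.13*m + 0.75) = -2.99*m^4 + 1.84*m^3 - 6.31*m^2 + 11.48*m + 2.17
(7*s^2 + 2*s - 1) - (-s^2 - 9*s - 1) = 8*s^2 + 11*s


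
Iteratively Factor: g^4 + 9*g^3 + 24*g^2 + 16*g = (g)*(g^3 + 9*g^2 + 24*g + 16) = g*(g + 4)*(g^2 + 5*g + 4) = g*(g + 4)^2*(g + 1)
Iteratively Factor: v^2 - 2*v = (v - 2)*(v)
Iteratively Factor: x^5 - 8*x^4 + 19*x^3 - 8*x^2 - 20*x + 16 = (x - 1)*(x^4 - 7*x^3 + 12*x^2 + 4*x - 16) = (x - 2)*(x - 1)*(x^3 - 5*x^2 + 2*x + 8) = (x - 2)*(x - 1)*(x + 1)*(x^2 - 6*x + 8) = (x - 2)^2*(x - 1)*(x + 1)*(x - 4)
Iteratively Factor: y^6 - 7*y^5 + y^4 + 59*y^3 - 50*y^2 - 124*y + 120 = (y + 2)*(y^5 - 9*y^4 + 19*y^3 + 21*y^2 - 92*y + 60) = (y - 2)*(y + 2)*(y^4 - 7*y^3 + 5*y^2 + 31*y - 30) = (y - 3)*(y - 2)*(y + 2)*(y^3 - 4*y^2 - 7*y + 10) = (y - 3)*(y - 2)*(y + 2)^2*(y^2 - 6*y + 5) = (y - 3)*(y - 2)*(y - 1)*(y + 2)^2*(y - 5)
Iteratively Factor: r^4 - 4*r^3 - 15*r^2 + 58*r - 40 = (r - 1)*(r^3 - 3*r^2 - 18*r + 40) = (r - 5)*(r - 1)*(r^2 + 2*r - 8) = (r - 5)*(r - 2)*(r - 1)*(r + 4)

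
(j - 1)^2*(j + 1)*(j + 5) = j^4 + 4*j^3 - 6*j^2 - 4*j + 5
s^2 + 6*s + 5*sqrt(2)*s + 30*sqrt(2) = (s + 6)*(s + 5*sqrt(2))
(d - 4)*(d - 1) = d^2 - 5*d + 4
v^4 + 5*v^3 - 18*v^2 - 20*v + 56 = (v - 2)^2*(v + 2)*(v + 7)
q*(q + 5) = q^2 + 5*q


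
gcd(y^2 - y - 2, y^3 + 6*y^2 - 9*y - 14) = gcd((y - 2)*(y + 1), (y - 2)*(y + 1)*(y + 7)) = y^2 - y - 2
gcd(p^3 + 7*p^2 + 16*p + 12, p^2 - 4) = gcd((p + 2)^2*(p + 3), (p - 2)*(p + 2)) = p + 2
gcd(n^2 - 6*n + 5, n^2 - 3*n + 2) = n - 1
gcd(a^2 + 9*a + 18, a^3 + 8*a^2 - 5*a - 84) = 1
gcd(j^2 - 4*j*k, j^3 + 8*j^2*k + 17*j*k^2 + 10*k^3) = 1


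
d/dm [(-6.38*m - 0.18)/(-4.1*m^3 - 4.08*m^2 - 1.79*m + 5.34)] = (26.158*m^3 + 26.0304*m^2 + 11.4202*m - (6.38*m + 0.18)*(12.3*m^2 + 8.16*m + 1.79) - 34.0692)/(4.1*m^3 + 4.08*m^2 + 1.79*m - 5.34)^2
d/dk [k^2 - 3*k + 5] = 2*k - 3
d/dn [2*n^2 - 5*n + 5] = 4*n - 5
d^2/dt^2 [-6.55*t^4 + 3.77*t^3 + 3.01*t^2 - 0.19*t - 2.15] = -78.6*t^2 + 22.62*t + 6.02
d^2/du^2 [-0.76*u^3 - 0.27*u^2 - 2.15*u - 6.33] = -4.56*u - 0.54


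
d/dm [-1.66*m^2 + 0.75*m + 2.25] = 0.75 - 3.32*m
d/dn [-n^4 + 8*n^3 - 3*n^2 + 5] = 2*n*(-2*n^2 + 12*n - 3)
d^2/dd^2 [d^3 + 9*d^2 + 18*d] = 6*d + 18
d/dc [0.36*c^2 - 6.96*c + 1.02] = 0.72*c - 6.96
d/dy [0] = 0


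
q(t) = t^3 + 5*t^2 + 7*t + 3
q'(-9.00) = 160.00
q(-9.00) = -384.00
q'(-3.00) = 4.00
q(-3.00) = 0.00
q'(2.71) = 56.13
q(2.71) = 78.59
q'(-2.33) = -0.01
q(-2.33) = 1.19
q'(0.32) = 10.51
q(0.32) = 5.78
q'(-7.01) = 84.32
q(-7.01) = -144.84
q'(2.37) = 47.55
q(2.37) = 60.99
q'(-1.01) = -0.04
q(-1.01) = 0.00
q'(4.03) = 96.02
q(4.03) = 177.87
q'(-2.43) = 0.41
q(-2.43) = 1.17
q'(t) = 3*t^2 + 10*t + 7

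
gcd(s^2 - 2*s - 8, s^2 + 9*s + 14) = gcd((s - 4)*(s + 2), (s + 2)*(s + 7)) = s + 2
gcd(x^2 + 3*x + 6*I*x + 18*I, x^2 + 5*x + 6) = x + 3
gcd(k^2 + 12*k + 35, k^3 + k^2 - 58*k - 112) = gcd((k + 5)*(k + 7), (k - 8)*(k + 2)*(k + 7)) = k + 7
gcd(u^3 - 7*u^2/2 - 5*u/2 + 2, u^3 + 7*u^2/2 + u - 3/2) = u^2 + u/2 - 1/2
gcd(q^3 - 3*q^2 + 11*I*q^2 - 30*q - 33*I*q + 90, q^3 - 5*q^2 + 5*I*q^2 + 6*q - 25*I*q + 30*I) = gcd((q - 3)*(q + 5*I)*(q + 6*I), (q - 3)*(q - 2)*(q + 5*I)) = q^2 + q*(-3 + 5*I) - 15*I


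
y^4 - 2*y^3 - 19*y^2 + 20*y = y*(y - 5)*(y - 1)*(y + 4)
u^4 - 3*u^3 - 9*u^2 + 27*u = u*(u - 3)^2*(u + 3)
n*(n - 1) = n^2 - n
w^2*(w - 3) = w^3 - 3*w^2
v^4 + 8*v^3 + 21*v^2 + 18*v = v*(v + 2)*(v + 3)^2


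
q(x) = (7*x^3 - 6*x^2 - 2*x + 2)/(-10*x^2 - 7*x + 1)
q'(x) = (20*x + 7)*(7*x^3 - 6*x^2 - 2*x + 2)/(-10*x^2 - 7*x + 1)^2 + (21*x^2 - 12*x - 2)/(-10*x^2 - 7*x + 1) = (-70*x^4 - 98*x^3 + 43*x^2 + 28*x + 12)/(100*x^4 + 140*x^3 + 29*x^2 - 14*x + 1)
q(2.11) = -0.63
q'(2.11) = -0.60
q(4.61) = -2.26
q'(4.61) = -0.68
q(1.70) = -0.39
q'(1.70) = -0.56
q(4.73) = -2.34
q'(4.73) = -0.68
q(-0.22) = 1.01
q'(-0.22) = 2.08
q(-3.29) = 3.63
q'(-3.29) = -0.61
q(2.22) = -0.70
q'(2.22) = -0.61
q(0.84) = -0.02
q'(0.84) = -0.19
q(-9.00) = 7.47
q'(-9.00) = -0.69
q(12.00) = -7.36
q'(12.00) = -0.70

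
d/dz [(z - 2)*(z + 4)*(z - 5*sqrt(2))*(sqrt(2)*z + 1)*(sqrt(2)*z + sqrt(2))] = 10*z^4 - 36*sqrt(2)*z^3 + 24*z^3 - 81*sqrt(2)*z^2 - 66*z^2 - 92*z + 108*sqrt(2)*z + 60 + 72*sqrt(2)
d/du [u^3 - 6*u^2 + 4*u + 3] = 3*u^2 - 12*u + 4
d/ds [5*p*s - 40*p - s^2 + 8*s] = 5*p - 2*s + 8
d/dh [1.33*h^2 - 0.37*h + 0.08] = 2.66*h - 0.37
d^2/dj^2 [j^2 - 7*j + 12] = 2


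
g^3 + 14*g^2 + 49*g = g*(g + 7)^2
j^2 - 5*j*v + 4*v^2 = (j - 4*v)*(j - v)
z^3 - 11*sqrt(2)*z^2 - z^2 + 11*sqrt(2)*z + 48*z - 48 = (z - 1)*(z - 8*sqrt(2))*(z - 3*sqrt(2))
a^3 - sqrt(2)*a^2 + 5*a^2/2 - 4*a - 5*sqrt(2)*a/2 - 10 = (a + 5/2)*(a - 2*sqrt(2))*(a + sqrt(2))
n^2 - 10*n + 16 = (n - 8)*(n - 2)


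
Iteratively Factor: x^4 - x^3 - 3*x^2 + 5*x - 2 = (x - 1)*(x^3 - 3*x + 2) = (x - 1)^2*(x^2 + x - 2) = (x - 1)^3*(x + 2)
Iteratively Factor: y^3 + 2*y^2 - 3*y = (y + 3)*(y^2 - y) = (y - 1)*(y + 3)*(y)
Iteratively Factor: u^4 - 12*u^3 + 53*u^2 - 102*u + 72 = (u - 2)*(u^3 - 10*u^2 + 33*u - 36) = (u - 3)*(u - 2)*(u^2 - 7*u + 12) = (u - 3)^2*(u - 2)*(u - 4)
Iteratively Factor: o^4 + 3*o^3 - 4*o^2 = (o)*(o^3 + 3*o^2 - 4*o) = o*(o - 1)*(o^2 + 4*o) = o^2*(o - 1)*(o + 4)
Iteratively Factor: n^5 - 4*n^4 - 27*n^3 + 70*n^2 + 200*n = (n + 4)*(n^4 - 8*n^3 + 5*n^2 + 50*n) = n*(n + 4)*(n^3 - 8*n^2 + 5*n + 50) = n*(n - 5)*(n + 4)*(n^2 - 3*n - 10) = n*(n - 5)^2*(n + 4)*(n + 2)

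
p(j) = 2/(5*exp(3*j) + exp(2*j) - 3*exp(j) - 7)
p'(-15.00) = 0.00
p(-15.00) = -0.29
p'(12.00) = 0.00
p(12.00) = 0.00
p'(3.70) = -0.00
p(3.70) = 0.00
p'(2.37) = -0.00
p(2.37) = 0.00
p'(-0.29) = -0.24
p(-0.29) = -0.30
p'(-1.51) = 0.01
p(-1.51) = -0.26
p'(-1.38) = 0.01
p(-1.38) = -0.26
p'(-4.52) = 0.00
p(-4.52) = -0.28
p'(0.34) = -3.86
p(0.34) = 0.43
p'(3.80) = -0.00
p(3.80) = 0.00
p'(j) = 2*(-15*exp(3*j) - 2*exp(2*j) + 3*exp(j))/(5*exp(3*j) + exp(2*j) - 3*exp(j) - 7)^2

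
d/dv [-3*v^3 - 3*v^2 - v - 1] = -9*v^2 - 6*v - 1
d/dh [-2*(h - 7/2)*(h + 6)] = -4*h - 5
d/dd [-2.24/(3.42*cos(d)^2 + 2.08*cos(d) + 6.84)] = -(15.3216*cos(d) + 4.6592)*sin(d)/(3.42*cos(d)^2 + 2.08*cos(d) + 6.84)^2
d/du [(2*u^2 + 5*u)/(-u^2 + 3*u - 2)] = (11*u^2 - 8*u - 10)/(u^4 - 6*u^3 + 13*u^2 - 12*u + 4)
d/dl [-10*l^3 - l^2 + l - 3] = -30*l^2 - 2*l + 1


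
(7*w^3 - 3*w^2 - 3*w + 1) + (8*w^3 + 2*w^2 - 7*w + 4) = 15*w^3 - w^2 - 10*w + 5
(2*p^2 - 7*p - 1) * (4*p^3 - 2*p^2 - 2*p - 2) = 8*p^5 - 32*p^4 + 6*p^3 + 12*p^2 + 16*p + 2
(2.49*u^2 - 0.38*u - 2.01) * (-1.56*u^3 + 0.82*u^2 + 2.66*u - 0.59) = -3.8844*u^5 + 2.6346*u^4 + 9.4474*u^3 - 4.1281*u^2 - 5.1224*u + 1.1859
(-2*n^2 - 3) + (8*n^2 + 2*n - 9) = 6*n^2 + 2*n - 12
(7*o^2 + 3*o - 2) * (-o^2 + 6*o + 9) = -7*o^4 + 39*o^3 + 83*o^2 + 15*o - 18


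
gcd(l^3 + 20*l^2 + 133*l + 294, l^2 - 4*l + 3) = 1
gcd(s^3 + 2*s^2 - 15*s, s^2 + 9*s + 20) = s + 5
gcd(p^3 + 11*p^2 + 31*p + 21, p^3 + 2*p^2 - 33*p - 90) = p + 3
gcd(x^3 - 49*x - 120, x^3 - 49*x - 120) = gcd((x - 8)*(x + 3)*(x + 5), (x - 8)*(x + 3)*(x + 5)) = x^3 - 49*x - 120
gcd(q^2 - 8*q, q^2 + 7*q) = q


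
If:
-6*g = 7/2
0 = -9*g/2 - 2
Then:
No Solution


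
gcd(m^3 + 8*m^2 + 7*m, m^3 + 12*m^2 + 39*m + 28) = m^2 + 8*m + 7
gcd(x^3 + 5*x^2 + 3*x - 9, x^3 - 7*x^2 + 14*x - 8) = x - 1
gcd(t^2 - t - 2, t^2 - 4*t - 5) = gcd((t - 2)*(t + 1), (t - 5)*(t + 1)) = t + 1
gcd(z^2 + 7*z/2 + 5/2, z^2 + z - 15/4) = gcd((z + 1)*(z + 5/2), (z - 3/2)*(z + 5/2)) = z + 5/2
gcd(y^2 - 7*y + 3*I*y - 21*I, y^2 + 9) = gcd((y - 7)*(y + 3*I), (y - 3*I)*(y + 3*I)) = y + 3*I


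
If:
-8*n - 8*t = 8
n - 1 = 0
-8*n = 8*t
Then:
No Solution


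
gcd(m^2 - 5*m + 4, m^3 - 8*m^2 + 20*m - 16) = m - 4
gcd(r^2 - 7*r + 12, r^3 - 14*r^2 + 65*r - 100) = r - 4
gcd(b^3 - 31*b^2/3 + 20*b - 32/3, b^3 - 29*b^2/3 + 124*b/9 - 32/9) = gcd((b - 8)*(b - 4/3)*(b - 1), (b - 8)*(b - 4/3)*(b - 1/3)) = b^2 - 28*b/3 + 32/3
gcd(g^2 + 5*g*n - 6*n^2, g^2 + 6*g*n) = g + 6*n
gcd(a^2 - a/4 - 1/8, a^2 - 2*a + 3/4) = a - 1/2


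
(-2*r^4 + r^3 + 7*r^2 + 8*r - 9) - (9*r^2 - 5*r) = -2*r^4 + r^3 - 2*r^2 + 13*r - 9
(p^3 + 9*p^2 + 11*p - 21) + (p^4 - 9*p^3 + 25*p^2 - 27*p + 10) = p^4 - 8*p^3 + 34*p^2 - 16*p - 11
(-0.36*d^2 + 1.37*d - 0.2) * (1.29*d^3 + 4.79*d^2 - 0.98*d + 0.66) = -0.4644*d^5 + 0.0429000000000002*d^4 + 6.6571*d^3 - 2.5382*d^2 + 1.1002*d - 0.132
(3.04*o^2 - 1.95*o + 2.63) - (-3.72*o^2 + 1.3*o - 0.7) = 6.76*o^2 - 3.25*o + 3.33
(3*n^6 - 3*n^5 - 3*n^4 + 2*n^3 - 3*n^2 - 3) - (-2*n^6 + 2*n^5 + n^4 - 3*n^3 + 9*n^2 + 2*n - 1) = 5*n^6 - 5*n^5 - 4*n^4 + 5*n^3 - 12*n^2 - 2*n - 2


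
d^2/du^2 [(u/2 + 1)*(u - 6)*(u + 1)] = 3*u - 3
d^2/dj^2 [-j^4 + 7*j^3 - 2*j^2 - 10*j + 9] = -12*j^2 + 42*j - 4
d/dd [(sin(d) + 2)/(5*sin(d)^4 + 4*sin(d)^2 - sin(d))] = (-15*sin(d)^4 - 40*sin(d)^3 - 4*sin(d)^2 - 16*sin(d) + 2)*cos(d)/((5*sin(d)^3 + 4*sin(d) - 1)^2*sin(d)^2)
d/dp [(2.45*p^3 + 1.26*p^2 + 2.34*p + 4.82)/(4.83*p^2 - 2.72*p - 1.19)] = (11.8335*p^4 - 13.328*p^3 - 23.4759*p^2 - 49.56*p + 10.3258)/(23.3289*p^4 - 26.2752*p^3 - 4.097*p^2 + 6.4736*p + 1.4161)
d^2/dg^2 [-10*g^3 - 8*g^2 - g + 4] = -60*g - 16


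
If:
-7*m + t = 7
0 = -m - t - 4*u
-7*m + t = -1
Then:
No Solution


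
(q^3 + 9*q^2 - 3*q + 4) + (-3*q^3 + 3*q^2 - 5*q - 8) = -2*q^3 + 12*q^2 - 8*q - 4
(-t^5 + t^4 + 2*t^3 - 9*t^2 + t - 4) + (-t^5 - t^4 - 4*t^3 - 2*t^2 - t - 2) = -2*t^5 - 2*t^3 - 11*t^2 - 6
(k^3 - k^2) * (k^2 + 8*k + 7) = k^5 + 7*k^4 - k^3 - 7*k^2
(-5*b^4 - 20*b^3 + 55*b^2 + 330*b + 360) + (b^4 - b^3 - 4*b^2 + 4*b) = -4*b^4 - 21*b^3 + 51*b^2 + 334*b + 360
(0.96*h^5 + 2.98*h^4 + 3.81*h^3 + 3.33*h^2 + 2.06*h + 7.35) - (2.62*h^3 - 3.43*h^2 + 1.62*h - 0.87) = 0.96*h^5 + 2.98*h^4 + 1.19*h^3 + 6.76*h^2 + 0.44*h + 8.22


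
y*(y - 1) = y^2 - y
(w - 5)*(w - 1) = w^2 - 6*w + 5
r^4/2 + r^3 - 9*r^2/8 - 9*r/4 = r*(r/2 + 1)*(r - 3/2)*(r + 3/2)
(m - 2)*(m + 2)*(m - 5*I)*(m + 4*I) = m^4 - I*m^3 + 16*m^2 + 4*I*m - 80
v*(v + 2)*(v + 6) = v^3 + 8*v^2 + 12*v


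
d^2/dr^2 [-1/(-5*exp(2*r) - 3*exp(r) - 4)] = (2*(10*exp(r) + 3)^2*exp(r) - (20*exp(r) + 3)*(5*exp(2*r) + 3*exp(r) + 4))*exp(r)/(5*exp(2*r) + 3*exp(r) + 4)^3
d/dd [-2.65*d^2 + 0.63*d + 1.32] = 0.63 - 5.3*d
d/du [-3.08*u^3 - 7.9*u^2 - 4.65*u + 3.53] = -9.24*u^2 - 15.8*u - 4.65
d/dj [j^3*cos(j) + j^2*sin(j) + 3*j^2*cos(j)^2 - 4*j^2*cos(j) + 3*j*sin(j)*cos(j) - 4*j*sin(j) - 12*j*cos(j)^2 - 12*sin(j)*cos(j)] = -j^3*sin(j) - 3*j^2*sin(2*j) + 4*sqrt(2)*j^2*sin(j + pi/4) + 2*j*sin(j) + 12*j*sin(2*j) - 12*j*cos(j) + 6*j*cos(2*j) + 3*j - 4*sin(j) + 3*sin(2*j)/2 - 18*cos(2*j) - 6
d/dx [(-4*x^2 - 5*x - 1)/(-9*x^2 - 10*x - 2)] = x*(-5*x - 2)/(81*x^4 + 180*x^3 + 136*x^2 + 40*x + 4)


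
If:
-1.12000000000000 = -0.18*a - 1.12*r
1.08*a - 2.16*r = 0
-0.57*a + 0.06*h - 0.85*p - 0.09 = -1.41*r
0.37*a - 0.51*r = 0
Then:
No Solution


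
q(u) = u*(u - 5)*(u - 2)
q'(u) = u*(u - 5) + u*(u - 2) + (u - 5)*(u - 2)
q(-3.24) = -139.90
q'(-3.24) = 86.85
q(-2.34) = -74.54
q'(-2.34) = 59.19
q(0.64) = 3.79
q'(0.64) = 2.27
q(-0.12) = -1.30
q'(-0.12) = 11.72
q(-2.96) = -116.87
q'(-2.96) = 77.72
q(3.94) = -8.10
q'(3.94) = 1.41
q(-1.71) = -42.57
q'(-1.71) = 42.71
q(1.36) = 3.17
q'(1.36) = -3.49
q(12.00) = 840.00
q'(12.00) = 274.00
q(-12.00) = -2856.00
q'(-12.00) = 610.00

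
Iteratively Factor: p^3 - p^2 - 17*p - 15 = (p + 3)*(p^2 - 4*p - 5) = (p - 5)*(p + 3)*(p + 1)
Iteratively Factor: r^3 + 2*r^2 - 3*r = (r + 3)*(r^2 - r) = (r - 1)*(r + 3)*(r)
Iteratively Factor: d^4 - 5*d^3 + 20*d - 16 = (d + 2)*(d^3 - 7*d^2 + 14*d - 8) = (d - 1)*(d + 2)*(d^2 - 6*d + 8) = (d - 2)*(d - 1)*(d + 2)*(d - 4)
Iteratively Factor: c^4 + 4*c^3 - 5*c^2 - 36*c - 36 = (c + 3)*(c^3 + c^2 - 8*c - 12) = (c - 3)*(c + 3)*(c^2 + 4*c + 4) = (c - 3)*(c + 2)*(c + 3)*(c + 2)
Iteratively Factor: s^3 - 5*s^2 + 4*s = (s - 1)*(s^2 - 4*s) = (s - 4)*(s - 1)*(s)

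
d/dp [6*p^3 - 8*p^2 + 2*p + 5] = 18*p^2 - 16*p + 2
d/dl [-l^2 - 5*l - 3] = -2*l - 5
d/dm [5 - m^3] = -3*m^2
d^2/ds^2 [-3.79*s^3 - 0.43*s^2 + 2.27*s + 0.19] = -22.74*s - 0.86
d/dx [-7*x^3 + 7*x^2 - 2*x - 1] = -21*x^2 + 14*x - 2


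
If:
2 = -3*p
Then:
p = -2/3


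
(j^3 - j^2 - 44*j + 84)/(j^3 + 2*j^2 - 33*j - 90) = (j^2 + 5*j - 14)/(j^2 + 8*j + 15)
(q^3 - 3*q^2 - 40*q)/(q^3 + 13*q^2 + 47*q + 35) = q*(q - 8)/(q^2 + 8*q + 7)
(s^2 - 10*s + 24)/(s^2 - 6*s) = (s - 4)/s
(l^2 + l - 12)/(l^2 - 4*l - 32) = (l - 3)/(l - 8)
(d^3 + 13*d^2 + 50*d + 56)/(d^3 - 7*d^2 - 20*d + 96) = (d^2 + 9*d + 14)/(d^2 - 11*d + 24)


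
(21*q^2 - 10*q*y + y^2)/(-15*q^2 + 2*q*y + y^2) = (-7*q + y)/(5*q + y)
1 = 1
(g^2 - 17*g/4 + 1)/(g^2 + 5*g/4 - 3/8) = 2*(g - 4)/(2*g + 3)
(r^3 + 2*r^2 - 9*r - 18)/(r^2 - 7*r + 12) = (r^2 + 5*r + 6)/(r - 4)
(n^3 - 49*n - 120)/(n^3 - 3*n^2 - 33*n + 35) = (n^2 - 5*n - 24)/(n^2 - 8*n + 7)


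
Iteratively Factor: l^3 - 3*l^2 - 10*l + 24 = (l - 4)*(l^2 + l - 6) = (l - 4)*(l + 3)*(l - 2)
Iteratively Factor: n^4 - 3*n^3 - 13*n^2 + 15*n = (n - 5)*(n^3 + 2*n^2 - 3*n) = (n - 5)*(n - 1)*(n^2 + 3*n) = n*(n - 5)*(n - 1)*(n + 3)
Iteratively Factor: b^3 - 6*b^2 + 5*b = (b)*(b^2 - 6*b + 5) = b*(b - 5)*(b - 1)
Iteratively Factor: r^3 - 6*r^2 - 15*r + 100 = (r + 4)*(r^2 - 10*r + 25) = (r - 5)*(r + 4)*(r - 5)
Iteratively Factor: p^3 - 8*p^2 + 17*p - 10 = (p - 2)*(p^2 - 6*p + 5) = (p - 5)*(p - 2)*(p - 1)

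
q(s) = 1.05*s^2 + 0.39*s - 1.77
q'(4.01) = 8.81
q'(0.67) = 1.80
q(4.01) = 16.68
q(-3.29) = 8.31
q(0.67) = -1.04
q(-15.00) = 228.63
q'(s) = 2.1*s + 0.39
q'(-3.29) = -6.52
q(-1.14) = -0.85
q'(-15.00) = -31.11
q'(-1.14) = -2.00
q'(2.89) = 6.46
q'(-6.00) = -12.21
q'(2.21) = 5.03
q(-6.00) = 33.69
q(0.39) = -1.46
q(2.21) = 4.22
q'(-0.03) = 0.33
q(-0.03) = -1.78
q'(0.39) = 1.21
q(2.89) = 8.13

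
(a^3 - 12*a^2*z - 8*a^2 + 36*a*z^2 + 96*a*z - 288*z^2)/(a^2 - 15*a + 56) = (a^2 - 12*a*z + 36*z^2)/(a - 7)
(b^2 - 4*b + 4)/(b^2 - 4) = (b - 2)/(b + 2)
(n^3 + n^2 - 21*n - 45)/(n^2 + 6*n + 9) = n - 5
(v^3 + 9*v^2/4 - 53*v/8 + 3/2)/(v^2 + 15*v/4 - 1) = v - 3/2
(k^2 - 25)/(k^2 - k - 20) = (k + 5)/(k + 4)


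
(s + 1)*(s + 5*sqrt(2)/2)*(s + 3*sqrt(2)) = s^3 + s^2 + 11*sqrt(2)*s^2/2 + 11*sqrt(2)*s/2 + 15*s + 15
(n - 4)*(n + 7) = n^2 + 3*n - 28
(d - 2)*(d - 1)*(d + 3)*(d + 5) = d^4 + 5*d^3 - 7*d^2 - 29*d + 30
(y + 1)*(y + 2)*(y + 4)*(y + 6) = y^4 + 13*y^3 + 56*y^2 + 92*y + 48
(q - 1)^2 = q^2 - 2*q + 1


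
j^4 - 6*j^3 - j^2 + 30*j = j*(j - 5)*(j - 3)*(j + 2)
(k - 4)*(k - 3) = k^2 - 7*k + 12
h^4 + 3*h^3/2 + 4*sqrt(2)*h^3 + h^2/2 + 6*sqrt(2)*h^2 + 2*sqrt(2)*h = h*(h + 1/2)*(h + 1)*(h + 4*sqrt(2))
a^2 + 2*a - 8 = (a - 2)*(a + 4)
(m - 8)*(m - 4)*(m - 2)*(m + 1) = m^4 - 13*m^3 + 42*m^2 - 8*m - 64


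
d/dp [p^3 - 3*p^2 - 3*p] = 3*p^2 - 6*p - 3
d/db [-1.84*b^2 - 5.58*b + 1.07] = -3.68*b - 5.58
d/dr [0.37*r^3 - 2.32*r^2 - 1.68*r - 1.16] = 1.11*r^2 - 4.64*r - 1.68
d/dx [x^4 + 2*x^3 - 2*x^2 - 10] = 2*x*(2*x^2 + 3*x - 2)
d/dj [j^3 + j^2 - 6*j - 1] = 3*j^2 + 2*j - 6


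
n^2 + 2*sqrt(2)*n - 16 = (n - 2*sqrt(2))*(n + 4*sqrt(2))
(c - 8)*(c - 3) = c^2 - 11*c + 24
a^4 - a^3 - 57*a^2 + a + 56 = (a - 8)*(a - 1)*(a + 1)*(a + 7)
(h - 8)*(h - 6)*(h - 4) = h^3 - 18*h^2 + 104*h - 192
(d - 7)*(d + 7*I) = d^2 - 7*d + 7*I*d - 49*I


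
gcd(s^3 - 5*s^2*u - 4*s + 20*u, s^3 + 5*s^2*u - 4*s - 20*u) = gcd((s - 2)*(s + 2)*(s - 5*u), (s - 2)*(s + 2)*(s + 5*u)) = s^2 - 4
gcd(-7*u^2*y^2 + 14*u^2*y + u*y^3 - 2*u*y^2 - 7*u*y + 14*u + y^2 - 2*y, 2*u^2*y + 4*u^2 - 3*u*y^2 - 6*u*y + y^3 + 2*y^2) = 1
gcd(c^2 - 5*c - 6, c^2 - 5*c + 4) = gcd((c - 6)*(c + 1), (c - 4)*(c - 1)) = 1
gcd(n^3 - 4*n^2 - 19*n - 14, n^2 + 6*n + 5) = n + 1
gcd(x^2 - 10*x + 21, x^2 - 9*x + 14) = x - 7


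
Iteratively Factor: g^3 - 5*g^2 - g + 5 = (g + 1)*(g^2 - 6*g + 5) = (g - 5)*(g + 1)*(g - 1)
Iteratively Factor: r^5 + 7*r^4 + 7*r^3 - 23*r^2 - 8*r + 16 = (r - 1)*(r^4 + 8*r^3 + 15*r^2 - 8*r - 16) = (r - 1)^2*(r^3 + 9*r^2 + 24*r + 16) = (r - 1)^2*(r + 4)*(r^2 + 5*r + 4) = (r - 1)^2*(r + 1)*(r + 4)*(r + 4)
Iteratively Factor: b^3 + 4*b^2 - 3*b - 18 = (b + 3)*(b^2 + b - 6) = (b + 3)^2*(b - 2)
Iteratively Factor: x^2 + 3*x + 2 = (x + 1)*(x + 2)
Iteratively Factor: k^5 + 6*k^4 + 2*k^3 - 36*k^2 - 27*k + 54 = (k + 3)*(k^4 + 3*k^3 - 7*k^2 - 15*k + 18) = (k - 1)*(k + 3)*(k^3 + 4*k^2 - 3*k - 18) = (k - 2)*(k - 1)*(k + 3)*(k^2 + 6*k + 9) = (k - 2)*(k - 1)*(k + 3)^2*(k + 3)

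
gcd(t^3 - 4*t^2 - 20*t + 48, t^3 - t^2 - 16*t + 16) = t + 4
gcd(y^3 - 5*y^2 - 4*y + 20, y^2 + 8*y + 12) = y + 2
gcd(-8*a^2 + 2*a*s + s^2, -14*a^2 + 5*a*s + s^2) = -2*a + s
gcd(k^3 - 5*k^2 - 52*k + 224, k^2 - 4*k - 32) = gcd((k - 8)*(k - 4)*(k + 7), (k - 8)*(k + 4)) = k - 8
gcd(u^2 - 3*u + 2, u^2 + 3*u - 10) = u - 2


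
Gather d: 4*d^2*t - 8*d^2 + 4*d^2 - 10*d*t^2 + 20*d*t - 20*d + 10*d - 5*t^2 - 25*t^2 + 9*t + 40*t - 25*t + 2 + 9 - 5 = d^2*(4*t - 4) + d*(-10*t^2 + 20*t - 10) - 30*t^2 + 24*t + 6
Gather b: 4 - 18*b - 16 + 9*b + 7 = -9*b - 5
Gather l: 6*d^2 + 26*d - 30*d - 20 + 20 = 6*d^2 - 4*d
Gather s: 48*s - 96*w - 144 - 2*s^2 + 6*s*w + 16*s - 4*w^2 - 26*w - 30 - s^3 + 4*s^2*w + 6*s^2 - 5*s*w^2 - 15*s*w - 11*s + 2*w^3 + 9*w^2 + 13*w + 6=-s^3 + s^2*(4*w + 4) + s*(-5*w^2 - 9*w + 53) + 2*w^3 + 5*w^2 - 109*w - 168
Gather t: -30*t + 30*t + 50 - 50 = 0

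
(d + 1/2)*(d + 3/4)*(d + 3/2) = d^3 + 11*d^2/4 + 9*d/4 + 9/16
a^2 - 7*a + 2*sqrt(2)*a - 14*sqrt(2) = (a - 7)*(a + 2*sqrt(2))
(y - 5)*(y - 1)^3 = y^4 - 8*y^3 + 18*y^2 - 16*y + 5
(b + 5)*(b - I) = b^2 + 5*b - I*b - 5*I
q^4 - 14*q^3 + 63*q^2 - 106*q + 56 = (q - 7)*(q - 4)*(q - 2)*(q - 1)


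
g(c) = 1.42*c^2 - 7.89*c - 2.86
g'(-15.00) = -50.49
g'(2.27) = -1.44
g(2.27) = -13.45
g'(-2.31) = -14.45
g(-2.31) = 22.94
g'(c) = 2.84*c - 7.89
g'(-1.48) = -12.09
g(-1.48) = 11.93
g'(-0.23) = -8.54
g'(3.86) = 3.07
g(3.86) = -12.16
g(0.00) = -2.86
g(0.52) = -6.58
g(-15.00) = 434.99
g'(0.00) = -7.89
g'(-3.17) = -16.89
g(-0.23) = -0.97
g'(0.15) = -7.46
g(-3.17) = 36.42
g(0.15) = -4.01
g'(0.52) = -6.41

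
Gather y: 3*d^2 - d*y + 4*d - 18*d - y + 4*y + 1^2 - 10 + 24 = 3*d^2 - 14*d + y*(3 - d) + 15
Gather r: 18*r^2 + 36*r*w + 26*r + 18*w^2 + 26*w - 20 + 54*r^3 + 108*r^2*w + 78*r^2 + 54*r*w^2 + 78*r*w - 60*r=54*r^3 + r^2*(108*w + 96) + r*(54*w^2 + 114*w - 34) + 18*w^2 + 26*w - 20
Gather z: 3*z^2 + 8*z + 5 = 3*z^2 + 8*z + 5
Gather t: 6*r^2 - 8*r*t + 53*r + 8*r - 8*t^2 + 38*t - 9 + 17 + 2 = 6*r^2 + 61*r - 8*t^2 + t*(38 - 8*r) + 10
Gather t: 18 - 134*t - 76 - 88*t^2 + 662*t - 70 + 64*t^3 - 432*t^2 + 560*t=64*t^3 - 520*t^2 + 1088*t - 128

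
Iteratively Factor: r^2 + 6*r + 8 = (r + 2)*(r + 4)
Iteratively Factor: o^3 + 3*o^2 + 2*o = (o + 2)*(o^2 + o) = (o + 1)*(o + 2)*(o)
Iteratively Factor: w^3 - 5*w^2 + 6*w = (w)*(w^2 - 5*w + 6) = w*(w - 3)*(w - 2)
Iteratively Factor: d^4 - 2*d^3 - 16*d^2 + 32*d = (d)*(d^3 - 2*d^2 - 16*d + 32) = d*(d + 4)*(d^2 - 6*d + 8) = d*(d - 2)*(d + 4)*(d - 4)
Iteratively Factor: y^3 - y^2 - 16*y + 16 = (y + 4)*(y^2 - 5*y + 4) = (y - 4)*(y + 4)*(y - 1)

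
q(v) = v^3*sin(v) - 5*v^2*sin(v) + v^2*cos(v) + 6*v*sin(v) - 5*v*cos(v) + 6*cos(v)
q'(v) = v^3*cos(v) + 2*v^2*sin(v) - 5*v^2*cos(v) - 5*v*sin(v) + 8*v*cos(v) - 5*cos(v)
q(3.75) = -3.89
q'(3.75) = -11.45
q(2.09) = -0.11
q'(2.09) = -1.00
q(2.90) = 0.02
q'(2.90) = 0.03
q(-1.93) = 28.20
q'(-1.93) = 0.25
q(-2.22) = 25.64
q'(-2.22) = 18.58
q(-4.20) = -185.30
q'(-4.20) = 147.54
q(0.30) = 4.79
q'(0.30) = -3.28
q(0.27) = 4.89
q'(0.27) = -3.39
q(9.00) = 117.51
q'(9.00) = -308.03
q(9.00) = 117.51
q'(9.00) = -308.03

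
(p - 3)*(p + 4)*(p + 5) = p^3 + 6*p^2 - 7*p - 60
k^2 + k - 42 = (k - 6)*(k + 7)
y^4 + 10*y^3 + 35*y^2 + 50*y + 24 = (y + 1)*(y + 2)*(y + 3)*(y + 4)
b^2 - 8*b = b*(b - 8)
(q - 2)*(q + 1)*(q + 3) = q^3 + 2*q^2 - 5*q - 6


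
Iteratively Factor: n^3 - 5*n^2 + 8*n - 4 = (n - 2)*(n^2 - 3*n + 2) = (n - 2)^2*(n - 1)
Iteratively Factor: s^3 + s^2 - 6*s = (s + 3)*(s^2 - 2*s) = s*(s + 3)*(s - 2)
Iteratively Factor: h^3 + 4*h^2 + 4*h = (h + 2)*(h^2 + 2*h) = (h + 2)^2*(h)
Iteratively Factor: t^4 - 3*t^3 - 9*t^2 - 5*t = (t + 1)*(t^3 - 4*t^2 - 5*t) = (t - 5)*(t + 1)*(t^2 + t) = t*(t - 5)*(t + 1)*(t + 1)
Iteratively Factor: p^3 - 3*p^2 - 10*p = (p - 5)*(p^2 + 2*p) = p*(p - 5)*(p + 2)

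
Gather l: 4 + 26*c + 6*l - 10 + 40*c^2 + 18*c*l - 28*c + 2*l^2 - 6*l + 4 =40*c^2 + 18*c*l - 2*c + 2*l^2 - 2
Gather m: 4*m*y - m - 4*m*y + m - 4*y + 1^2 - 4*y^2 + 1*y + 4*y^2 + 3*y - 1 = 0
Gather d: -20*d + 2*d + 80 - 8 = 72 - 18*d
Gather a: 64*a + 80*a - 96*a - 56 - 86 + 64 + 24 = 48*a - 54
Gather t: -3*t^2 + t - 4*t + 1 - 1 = -3*t^2 - 3*t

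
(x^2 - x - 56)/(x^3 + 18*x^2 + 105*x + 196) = (x - 8)/(x^2 + 11*x + 28)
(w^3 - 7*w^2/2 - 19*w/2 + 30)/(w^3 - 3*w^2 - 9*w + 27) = (w^2 - 13*w/2 + 10)/(w^2 - 6*w + 9)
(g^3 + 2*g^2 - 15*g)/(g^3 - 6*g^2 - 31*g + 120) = g/(g - 8)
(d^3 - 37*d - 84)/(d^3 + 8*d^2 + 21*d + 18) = (d^2 - 3*d - 28)/(d^2 + 5*d + 6)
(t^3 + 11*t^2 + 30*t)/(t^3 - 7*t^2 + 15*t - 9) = t*(t^2 + 11*t + 30)/(t^3 - 7*t^2 + 15*t - 9)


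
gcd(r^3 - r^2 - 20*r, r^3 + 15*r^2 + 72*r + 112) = r + 4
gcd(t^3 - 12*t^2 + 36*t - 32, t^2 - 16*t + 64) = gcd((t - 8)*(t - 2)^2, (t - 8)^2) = t - 8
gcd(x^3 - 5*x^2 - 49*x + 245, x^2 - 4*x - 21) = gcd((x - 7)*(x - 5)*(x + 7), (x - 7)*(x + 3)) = x - 7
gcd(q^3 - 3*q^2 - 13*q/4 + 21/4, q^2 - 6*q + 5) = q - 1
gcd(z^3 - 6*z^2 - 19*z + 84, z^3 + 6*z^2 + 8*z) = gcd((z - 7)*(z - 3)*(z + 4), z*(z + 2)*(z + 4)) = z + 4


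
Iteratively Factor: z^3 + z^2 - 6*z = (z - 2)*(z^2 + 3*z) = (z - 2)*(z + 3)*(z)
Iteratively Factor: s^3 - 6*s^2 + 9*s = (s - 3)*(s^2 - 3*s) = (s - 3)^2*(s)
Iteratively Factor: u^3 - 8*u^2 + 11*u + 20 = (u - 5)*(u^2 - 3*u - 4) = (u - 5)*(u - 4)*(u + 1)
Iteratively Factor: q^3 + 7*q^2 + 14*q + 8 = (q + 4)*(q^2 + 3*q + 2) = (q + 1)*(q + 4)*(q + 2)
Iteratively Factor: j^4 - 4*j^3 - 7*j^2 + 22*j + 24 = (j - 4)*(j^3 - 7*j - 6) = (j - 4)*(j + 1)*(j^2 - j - 6) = (j - 4)*(j + 1)*(j + 2)*(j - 3)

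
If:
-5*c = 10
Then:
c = -2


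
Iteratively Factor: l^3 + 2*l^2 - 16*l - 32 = (l + 4)*(l^2 - 2*l - 8) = (l - 4)*(l + 4)*(l + 2)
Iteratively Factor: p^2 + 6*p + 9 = (p + 3)*(p + 3)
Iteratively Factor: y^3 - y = (y)*(y^2 - 1) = y*(y + 1)*(y - 1)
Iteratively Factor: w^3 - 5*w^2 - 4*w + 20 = (w - 5)*(w^2 - 4) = (w - 5)*(w - 2)*(w + 2)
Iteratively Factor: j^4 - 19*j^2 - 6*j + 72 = (j + 3)*(j^3 - 3*j^2 - 10*j + 24) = (j - 4)*(j + 3)*(j^2 + j - 6) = (j - 4)*(j - 2)*(j + 3)*(j + 3)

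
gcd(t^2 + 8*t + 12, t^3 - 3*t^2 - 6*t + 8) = t + 2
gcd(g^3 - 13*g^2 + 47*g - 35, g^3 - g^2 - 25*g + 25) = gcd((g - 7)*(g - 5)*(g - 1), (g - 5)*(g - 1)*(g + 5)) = g^2 - 6*g + 5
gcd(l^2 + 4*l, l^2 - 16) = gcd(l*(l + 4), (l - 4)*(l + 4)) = l + 4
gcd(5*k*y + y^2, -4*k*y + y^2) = y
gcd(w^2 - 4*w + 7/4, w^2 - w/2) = w - 1/2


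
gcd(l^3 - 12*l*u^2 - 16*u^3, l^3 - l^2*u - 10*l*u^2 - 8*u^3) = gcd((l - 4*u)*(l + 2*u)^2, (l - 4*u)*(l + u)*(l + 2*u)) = -l^2 + 2*l*u + 8*u^2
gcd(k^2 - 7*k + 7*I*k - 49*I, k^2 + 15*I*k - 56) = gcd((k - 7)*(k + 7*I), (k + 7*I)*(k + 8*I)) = k + 7*I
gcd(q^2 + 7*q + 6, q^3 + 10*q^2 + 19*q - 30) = q + 6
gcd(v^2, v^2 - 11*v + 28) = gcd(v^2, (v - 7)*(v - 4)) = 1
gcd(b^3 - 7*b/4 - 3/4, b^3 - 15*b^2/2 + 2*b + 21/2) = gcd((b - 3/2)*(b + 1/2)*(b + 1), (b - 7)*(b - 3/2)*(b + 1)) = b^2 - b/2 - 3/2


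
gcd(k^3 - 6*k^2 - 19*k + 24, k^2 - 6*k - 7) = 1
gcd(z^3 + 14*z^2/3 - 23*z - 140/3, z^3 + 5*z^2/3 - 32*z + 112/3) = z^2 + 3*z - 28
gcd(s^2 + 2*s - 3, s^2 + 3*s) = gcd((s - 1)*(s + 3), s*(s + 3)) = s + 3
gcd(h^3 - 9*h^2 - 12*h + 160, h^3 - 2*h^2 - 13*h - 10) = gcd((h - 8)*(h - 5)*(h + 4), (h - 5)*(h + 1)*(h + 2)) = h - 5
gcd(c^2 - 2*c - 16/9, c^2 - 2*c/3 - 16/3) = c - 8/3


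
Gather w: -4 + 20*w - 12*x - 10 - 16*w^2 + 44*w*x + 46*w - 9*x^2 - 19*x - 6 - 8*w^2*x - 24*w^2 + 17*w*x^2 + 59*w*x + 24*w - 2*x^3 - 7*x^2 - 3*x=w^2*(-8*x - 40) + w*(17*x^2 + 103*x + 90) - 2*x^3 - 16*x^2 - 34*x - 20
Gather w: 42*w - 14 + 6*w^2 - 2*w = 6*w^2 + 40*w - 14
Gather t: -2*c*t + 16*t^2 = -2*c*t + 16*t^2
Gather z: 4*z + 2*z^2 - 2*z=2*z^2 + 2*z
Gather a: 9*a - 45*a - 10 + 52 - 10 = 32 - 36*a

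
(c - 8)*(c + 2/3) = c^2 - 22*c/3 - 16/3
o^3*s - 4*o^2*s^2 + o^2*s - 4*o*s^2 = o*(o - 4*s)*(o*s + s)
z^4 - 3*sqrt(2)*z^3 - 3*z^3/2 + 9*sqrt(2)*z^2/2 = z^2*(z - 3/2)*(z - 3*sqrt(2))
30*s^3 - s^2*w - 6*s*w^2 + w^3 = (-5*s + w)*(-3*s + w)*(2*s + w)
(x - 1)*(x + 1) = x^2 - 1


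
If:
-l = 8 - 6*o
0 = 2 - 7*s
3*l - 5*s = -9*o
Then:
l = -148/63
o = 178/189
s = 2/7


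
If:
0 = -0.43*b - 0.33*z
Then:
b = -0.767441860465116*z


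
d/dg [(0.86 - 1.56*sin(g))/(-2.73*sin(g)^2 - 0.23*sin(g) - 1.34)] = (-4.2588*sin(g)^2 + 4.6956*sin(g) + 2.2882)*cos(g)/(7.4529*sin(g)^4 + 1.2558*sin(g)^3 + 7.3693*sin(g)^2 + 0.6164*sin(g) + 1.7956)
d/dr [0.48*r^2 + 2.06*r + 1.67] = 0.96*r + 2.06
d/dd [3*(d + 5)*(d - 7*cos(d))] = 3*d + 3*(d + 5)*(7*sin(d) + 1) - 21*cos(d)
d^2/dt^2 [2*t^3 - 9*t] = 12*t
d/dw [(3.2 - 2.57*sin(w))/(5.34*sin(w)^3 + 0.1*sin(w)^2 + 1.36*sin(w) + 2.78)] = (27.4476*sin(w)^3 - 51.007*sin(w)^2 - 0.64*sin(w) - 11.4966)*cos(w)/(28.5156*sin(w)^6 + 1.068*sin(w)^5 + 14.5348*sin(w)^4 + 29.9624*sin(w)^3 + 2.4056*sin(w)^2 + 7.5616*sin(w) + 7.7284)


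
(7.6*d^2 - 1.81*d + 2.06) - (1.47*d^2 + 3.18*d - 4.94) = 6.13*d^2 - 4.99*d + 7.0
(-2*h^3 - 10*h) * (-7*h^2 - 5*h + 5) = 14*h^5 + 10*h^4 + 60*h^3 + 50*h^2 - 50*h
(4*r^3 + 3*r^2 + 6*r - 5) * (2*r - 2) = 8*r^4 - 2*r^3 + 6*r^2 - 22*r + 10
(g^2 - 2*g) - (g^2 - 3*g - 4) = g + 4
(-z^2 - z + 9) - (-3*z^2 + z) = 2*z^2 - 2*z + 9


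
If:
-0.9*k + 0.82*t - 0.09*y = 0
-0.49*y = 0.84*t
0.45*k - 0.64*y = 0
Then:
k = 0.00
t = 0.00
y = 0.00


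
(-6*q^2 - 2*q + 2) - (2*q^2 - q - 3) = -8*q^2 - q + 5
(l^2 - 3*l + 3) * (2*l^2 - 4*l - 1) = 2*l^4 - 10*l^3 + 17*l^2 - 9*l - 3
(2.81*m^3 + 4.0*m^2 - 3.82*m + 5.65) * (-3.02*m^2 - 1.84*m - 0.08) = -8.4862*m^5 - 17.2504*m^4 + 3.9516*m^3 - 10.3542*m^2 - 10.0904*m - 0.452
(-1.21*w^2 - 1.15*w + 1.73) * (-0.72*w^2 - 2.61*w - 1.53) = 0.8712*w^4 + 3.9861*w^3 + 3.6072*w^2 - 2.7558*w - 2.6469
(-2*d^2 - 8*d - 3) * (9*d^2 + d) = -18*d^4 - 74*d^3 - 35*d^2 - 3*d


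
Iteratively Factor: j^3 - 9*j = (j + 3)*(j^2 - 3*j) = (j - 3)*(j + 3)*(j)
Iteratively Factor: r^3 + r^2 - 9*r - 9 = (r + 1)*(r^2 - 9) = (r + 1)*(r + 3)*(r - 3)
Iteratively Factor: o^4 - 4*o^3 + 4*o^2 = (o - 2)*(o^3 - 2*o^2) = o*(o - 2)*(o^2 - 2*o) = o^2*(o - 2)*(o - 2)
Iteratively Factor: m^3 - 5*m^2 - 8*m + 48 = (m - 4)*(m^2 - m - 12) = (m - 4)*(m + 3)*(m - 4)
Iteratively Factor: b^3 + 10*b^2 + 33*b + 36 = (b + 3)*(b^2 + 7*b + 12) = (b + 3)^2*(b + 4)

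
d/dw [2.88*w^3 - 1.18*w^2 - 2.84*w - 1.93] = 8.64*w^2 - 2.36*w - 2.84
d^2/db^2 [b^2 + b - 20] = 2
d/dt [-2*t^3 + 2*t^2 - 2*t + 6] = -6*t^2 + 4*t - 2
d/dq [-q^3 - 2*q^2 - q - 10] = -3*q^2 - 4*q - 1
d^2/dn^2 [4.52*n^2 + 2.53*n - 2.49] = 9.04000000000000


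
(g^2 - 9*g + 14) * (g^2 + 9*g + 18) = g^4 - 49*g^2 - 36*g + 252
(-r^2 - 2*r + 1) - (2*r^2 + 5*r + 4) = -3*r^2 - 7*r - 3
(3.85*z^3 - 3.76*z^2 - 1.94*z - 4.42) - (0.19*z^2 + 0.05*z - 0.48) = 3.85*z^3 - 3.95*z^2 - 1.99*z - 3.94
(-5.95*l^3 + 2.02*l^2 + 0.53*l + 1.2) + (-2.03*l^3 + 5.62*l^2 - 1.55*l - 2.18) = -7.98*l^3 + 7.64*l^2 - 1.02*l - 0.98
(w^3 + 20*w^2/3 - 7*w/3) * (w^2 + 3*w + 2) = w^5 + 29*w^4/3 + 59*w^3/3 + 19*w^2/3 - 14*w/3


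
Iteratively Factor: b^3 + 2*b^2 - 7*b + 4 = (b + 4)*(b^2 - 2*b + 1) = (b - 1)*(b + 4)*(b - 1)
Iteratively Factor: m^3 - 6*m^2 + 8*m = (m - 2)*(m^2 - 4*m) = m*(m - 2)*(m - 4)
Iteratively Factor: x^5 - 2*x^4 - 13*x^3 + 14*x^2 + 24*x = (x + 3)*(x^4 - 5*x^3 + 2*x^2 + 8*x) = x*(x + 3)*(x^3 - 5*x^2 + 2*x + 8) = x*(x + 1)*(x + 3)*(x^2 - 6*x + 8) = x*(x - 4)*(x + 1)*(x + 3)*(x - 2)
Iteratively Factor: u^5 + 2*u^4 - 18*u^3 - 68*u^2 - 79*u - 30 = (u + 2)*(u^4 - 18*u^2 - 32*u - 15) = (u - 5)*(u + 2)*(u^3 + 5*u^2 + 7*u + 3) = (u - 5)*(u + 2)*(u + 3)*(u^2 + 2*u + 1) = (u - 5)*(u + 1)*(u + 2)*(u + 3)*(u + 1)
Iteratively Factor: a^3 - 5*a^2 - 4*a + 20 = (a - 5)*(a^2 - 4) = (a - 5)*(a + 2)*(a - 2)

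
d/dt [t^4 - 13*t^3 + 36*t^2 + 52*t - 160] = 4*t^3 - 39*t^2 + 72*t + 52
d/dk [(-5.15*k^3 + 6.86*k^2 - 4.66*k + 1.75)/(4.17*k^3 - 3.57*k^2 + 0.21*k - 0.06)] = (-10.2207*k^4 + 36.7014*k^3 - 36.1611*k^2 + 11.6718*k - 0.0879)/(17.3889*k^6 - 29.7738*k^5 + 14.4963*k^4 - 1.9998*k^3 + 0.4725*k^2 - 0.0252*k + 0.0036)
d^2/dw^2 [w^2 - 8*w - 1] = 2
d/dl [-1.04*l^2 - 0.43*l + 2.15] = -2.08*l - 0.43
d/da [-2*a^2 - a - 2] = -4*a - 1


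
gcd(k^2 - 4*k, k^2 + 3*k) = k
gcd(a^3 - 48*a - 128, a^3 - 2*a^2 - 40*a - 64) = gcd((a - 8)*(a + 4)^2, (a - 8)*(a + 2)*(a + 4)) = a^2 - 4*a - 32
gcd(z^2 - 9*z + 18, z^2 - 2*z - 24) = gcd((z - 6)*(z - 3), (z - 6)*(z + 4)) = z - 6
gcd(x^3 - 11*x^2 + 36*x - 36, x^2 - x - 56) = 1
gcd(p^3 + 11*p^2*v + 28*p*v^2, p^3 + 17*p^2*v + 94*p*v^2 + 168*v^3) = p^2 + 11*p*v + 28*v^2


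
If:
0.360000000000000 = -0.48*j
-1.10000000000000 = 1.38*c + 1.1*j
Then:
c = -0.20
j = -0.75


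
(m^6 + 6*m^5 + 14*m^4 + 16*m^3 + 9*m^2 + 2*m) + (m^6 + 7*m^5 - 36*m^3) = 2*m^6 + 13*m^5 + 14*m^4 - 20*m^3 + 9*m^2 + 2*m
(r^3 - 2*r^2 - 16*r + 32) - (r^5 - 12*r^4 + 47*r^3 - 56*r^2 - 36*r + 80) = -r^5 + 12*r^4 - 46*r^3 + 54*r^2 + 20*r - 48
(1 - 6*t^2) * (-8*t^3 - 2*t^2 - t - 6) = 48*t^5 + 12*t^4 - 2*t^3 + 34*t^2 - t - 6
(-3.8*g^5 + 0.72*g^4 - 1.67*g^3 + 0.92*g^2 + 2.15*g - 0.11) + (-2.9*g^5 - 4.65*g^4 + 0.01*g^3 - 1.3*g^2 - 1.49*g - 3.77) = -6.7*g^5 - 3.93*g^4 - 1.66*g^3 - 0.38*g^2 + 0.66*g - 3.88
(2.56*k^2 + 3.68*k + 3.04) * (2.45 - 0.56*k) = -1.4336*k^3 + 4.2112*k^2 + 7.3136*k + 7.448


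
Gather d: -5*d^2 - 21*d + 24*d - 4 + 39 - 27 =-5*d^2 + 3*d + 8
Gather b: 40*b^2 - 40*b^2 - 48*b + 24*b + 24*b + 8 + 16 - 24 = 0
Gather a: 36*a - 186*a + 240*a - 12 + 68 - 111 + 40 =90*a - 15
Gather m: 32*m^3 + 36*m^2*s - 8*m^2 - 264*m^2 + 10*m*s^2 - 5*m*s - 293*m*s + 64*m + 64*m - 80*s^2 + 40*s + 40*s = 32*m^3 + m^2*(36*s - 272) + m*(10*s^2 - 298*s + 128) - 80*s^2 + 80*s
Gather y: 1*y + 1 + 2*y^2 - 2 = 2*y^2 + y - 1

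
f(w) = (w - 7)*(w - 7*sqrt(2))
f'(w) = 2*w - 7*sqrt(2) - 7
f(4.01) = 17.61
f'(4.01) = -8.88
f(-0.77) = 82.90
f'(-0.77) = -18.44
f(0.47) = 61.57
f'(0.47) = -15.96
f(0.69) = 58.11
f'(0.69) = -15.52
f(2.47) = 33.66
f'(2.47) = -11.96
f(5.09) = 9.19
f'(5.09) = -6.72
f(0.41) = 62.54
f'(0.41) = -16.08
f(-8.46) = 283.84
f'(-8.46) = -33.82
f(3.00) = 27.60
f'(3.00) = -10.90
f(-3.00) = 128.99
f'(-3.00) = -22.90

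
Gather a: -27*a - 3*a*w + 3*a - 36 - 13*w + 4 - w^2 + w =a*(-3*w - 24) - w^2 - 12*w - 32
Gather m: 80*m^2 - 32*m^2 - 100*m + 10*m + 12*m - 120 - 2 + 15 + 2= 48*m^2 - 78*m - 105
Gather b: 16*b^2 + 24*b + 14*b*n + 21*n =16*b^2 + b*(14*n + 24) + 21*n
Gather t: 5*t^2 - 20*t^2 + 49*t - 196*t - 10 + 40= -15*t^2 - 147*t + 30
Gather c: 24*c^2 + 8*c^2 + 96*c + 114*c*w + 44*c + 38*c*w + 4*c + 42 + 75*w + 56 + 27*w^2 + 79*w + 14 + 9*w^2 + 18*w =32*c^2 + c*(152*w + 144) + 36*w^2 + 172*w + 112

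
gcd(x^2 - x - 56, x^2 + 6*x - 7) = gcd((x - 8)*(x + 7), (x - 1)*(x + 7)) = x + 7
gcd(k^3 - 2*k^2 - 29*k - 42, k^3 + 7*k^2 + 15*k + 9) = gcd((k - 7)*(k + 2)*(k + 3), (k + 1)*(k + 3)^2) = k + 3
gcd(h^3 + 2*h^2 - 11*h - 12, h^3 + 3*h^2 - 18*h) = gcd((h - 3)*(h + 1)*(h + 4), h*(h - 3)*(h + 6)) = h - 3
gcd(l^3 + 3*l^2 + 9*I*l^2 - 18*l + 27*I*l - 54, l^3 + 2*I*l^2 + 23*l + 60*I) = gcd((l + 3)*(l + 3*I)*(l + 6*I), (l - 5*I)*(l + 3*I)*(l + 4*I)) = l + 3*I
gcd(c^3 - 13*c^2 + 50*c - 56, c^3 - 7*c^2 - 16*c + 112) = c^2 - 11*c + 28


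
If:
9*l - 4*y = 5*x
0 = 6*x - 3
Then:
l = 4*y/9 + 5/18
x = 1/2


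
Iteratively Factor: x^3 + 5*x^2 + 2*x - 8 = (x + 2)*(x^2 + 3*x - 4) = (x + 2)*(x + 4)*(x - 1)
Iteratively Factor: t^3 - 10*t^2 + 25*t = (t - 5)*(t^2 - 5*t) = (t - 5)^2*(t)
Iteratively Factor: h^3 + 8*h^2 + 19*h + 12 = (h + 4)*(h^2 + 4*h + 3) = (h + 3)*(h + 4)*(h + 1)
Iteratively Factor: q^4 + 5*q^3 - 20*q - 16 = (q + 2)*(q^3 + 3*q^2 - 6*q - 8) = (q - 2)*(q + 2)*(q^2 + 5*q + 4) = (q - 2)*(q + 2)*(q + 4)*(q + 1)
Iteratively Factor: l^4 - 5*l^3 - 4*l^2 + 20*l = (l + 2)*(l^3 - 7*l^2 + 10*l) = (l - 2)*(l + 2)*(l^2 - 5*l) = (l - 5)*(l - 2)*(l + 2)*(l)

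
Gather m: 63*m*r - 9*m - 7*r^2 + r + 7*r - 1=m*(63*r - 9) - 7*r^2 + 8*r - 1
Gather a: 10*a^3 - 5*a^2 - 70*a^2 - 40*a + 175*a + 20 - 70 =10*a^3 - 75*a^2 + 135*a - 50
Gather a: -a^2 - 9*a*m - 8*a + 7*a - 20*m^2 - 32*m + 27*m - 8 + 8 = -a^2 + a*(-9*m - 1) - 20*m^2 - 5*m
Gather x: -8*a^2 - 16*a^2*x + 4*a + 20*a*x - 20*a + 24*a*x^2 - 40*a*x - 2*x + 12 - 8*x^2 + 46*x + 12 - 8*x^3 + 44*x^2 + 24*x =-8*a^2 - 16*a - 8*x^3 + x^2*(24*a + 36) + x*(-16*a^2 - 20*a + 68) + 24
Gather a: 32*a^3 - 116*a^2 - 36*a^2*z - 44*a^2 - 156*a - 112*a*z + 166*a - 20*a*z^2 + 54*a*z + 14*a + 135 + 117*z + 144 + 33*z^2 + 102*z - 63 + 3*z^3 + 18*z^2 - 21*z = 32*a^3 + a^2*(-36*z - 160) + a*(-20*z^2 - 58*z + 24) + 3*z^3 + 51*z^2 + 198*z + 216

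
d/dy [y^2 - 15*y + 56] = 2*y - 15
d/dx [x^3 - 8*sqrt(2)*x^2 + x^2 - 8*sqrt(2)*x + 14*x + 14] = 3*x^2 - 16*sqrt(2)*x + 2*x - 8*sqrt(2) + 14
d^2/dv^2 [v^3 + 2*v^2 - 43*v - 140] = 6*v + 4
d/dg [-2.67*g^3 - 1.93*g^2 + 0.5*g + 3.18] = -8.01*g^2 - 3.86*g + 0.5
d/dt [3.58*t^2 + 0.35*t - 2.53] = 7.16*t + 0.35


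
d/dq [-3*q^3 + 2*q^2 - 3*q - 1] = -9*q^2 + 4*q - 3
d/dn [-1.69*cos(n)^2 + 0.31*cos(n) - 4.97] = (3.38*cos(n) - 0.31)*sin(n)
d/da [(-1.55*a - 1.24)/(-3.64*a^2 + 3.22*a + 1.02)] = (-5.642*a^2 - 9.0272*a + 2.4118)/(13.2496*a^4 - 23.4416*a^3 + 2.9428*a^2 + 6.5688*a + 1.0404)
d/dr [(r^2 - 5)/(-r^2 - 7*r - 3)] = (-7*r^2 - 16*r - 35)/(r^4 + 14*r^3 + 55*r^2 + 42*r + 9)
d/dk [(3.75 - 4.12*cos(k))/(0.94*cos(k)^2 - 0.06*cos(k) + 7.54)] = (-3.8728*cos(k)^2 + 7.05*cos(k) + 30.8398)*sin(k)/(0.8836*cos(k)^4 - 0.1128*cos(k)^3 + 14.1788*cos(k)^2 - 0.9048*cos(k) + 56.8516)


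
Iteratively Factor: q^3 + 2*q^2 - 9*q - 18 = (q - 3)*(q^2 + 5*q + 6) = (q - 3)*(q + 3)*(q + 2)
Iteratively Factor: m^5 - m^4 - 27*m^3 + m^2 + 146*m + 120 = (m + 2)*(m^4 - 3*m^3 - 21*m^2 + 43*m + 60) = (m + 1)*(m + 2)*(m^3 - 4*m^2 - 17*m + 60) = (m + 1)*(m + 2)*(m + 4)*(m^2 - 8*m + 15) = (m - 3)*(m + 1)*(m + 2)*(m + 4)*(m - 5)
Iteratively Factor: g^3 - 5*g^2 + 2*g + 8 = (g + 1)*(g^2 - 6*g + 8) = (g - 2)*(g + 1)*(g - 4)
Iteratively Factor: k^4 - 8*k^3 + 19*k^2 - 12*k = (k - 4)*(k^3 - 4*k^2 + 3*k) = k*(k - 4)*(k^2 - 4*k + 3) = k*(k - 4)*(k - 1)*(k - 3)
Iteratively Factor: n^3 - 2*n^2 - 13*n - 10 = (n - 5)*(n^2 + 3*n + 2) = (n - 5)*(n + 1)*(n + 2)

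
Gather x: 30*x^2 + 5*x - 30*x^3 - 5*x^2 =-30*x^3 + 25*x^2 + 5*x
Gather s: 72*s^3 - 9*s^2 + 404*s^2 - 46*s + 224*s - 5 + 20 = 72*s^3 + 395*s^2 + 178*s + 15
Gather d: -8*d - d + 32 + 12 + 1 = 45 - 9*d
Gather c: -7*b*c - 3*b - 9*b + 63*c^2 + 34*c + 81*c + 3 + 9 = -12*b + 63*c^2 + c*(115 - 7*b) + 12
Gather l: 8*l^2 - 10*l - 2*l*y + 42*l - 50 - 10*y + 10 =8*l^2 + l*(32 - 2*y) - 10*y - 40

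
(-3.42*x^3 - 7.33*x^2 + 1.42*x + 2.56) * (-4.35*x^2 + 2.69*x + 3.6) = 14.877*x^5 + 22.6857*x^4 - 38.2067*x^3 - 33.7042*x^2 + 11.9984*x + 9.216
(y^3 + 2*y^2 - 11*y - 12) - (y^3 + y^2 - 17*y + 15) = y^2 + 6*y - 27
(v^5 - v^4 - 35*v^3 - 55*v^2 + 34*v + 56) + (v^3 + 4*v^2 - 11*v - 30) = v^5 - v^4 - 34*v^3 - 51*v^2 + 23*v + 26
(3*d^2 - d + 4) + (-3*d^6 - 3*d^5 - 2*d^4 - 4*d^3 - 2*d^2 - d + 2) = -3*d^6 - 3*d^5 - 2*d^4 - 4*d^3 + d^2 - 2*d + 6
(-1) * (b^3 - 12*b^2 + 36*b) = -b^3 + 12*b^2 - 36*b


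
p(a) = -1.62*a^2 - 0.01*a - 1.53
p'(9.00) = -29.17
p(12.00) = -234.93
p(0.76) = -2.47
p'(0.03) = -0.11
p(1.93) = -7.58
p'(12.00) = -38.89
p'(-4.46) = 14.44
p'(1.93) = -6.26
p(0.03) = -1.53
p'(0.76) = -2.47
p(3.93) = -26.59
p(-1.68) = -6.09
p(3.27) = -18.89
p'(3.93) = -12.74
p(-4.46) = -33.71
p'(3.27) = -10.60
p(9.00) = -132.84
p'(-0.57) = 1.84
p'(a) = -3.24*a - 0.01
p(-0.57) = -2.05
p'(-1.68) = 5.43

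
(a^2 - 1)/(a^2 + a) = (a - 1)/a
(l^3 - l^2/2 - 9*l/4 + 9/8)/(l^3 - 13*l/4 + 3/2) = (l + 3/2)/(l + 2)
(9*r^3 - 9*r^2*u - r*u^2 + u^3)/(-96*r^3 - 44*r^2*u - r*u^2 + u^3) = (-3*r^2 + 4*r*u - u^2)/(32*r^2 + 4*r*u - u^2)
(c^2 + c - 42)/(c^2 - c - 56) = (c - 6)/(c - 8)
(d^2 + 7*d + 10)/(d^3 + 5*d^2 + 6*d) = (d + 5)/(d*(d + 3))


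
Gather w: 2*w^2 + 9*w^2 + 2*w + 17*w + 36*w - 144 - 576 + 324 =11*w^2 + 55*w - 396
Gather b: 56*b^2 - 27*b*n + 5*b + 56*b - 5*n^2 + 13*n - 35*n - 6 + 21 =56*b^2 + b*(61 - 27*n) - 5*n^2 - 22*n + 15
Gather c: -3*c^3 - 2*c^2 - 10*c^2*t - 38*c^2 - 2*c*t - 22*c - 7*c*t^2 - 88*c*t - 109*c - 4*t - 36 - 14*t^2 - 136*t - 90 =-3*c^3 + c^2*(-10*t - 40) + c*(-7*t^2 - 90*t - 131) - 14*t^2 - 140*t - 126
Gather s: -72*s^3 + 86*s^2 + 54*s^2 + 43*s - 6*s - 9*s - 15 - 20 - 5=-72*s^3 + 140*s^2 + 28*s - 40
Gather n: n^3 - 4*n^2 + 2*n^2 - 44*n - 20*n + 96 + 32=n^3 - 2*n^2 - 64*n + 128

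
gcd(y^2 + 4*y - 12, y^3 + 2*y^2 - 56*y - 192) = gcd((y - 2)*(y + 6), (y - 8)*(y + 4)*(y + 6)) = y + 6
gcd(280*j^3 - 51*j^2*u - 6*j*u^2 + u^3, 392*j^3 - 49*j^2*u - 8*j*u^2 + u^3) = -56*j^2 - j*u + u^2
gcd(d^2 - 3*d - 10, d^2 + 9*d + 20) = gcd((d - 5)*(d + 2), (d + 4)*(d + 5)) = 1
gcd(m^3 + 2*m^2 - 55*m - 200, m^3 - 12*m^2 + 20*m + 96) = m - 8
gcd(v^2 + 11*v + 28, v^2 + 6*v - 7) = v + 7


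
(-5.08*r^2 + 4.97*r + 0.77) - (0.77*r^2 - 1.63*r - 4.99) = -5.85*r^2 + 6.6*r + 5.76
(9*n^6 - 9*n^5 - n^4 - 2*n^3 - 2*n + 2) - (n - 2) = 9*n^6 - 9*n^5 - n^4 - 2*n^3 - 3*n + 4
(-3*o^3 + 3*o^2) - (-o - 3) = -3*o^3 + 3*o^2 + o + 3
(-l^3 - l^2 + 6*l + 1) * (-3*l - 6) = 3*l^4 + 9*l^3 - 12*l^2 - 39*l - 6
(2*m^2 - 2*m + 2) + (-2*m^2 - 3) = -2*m - 1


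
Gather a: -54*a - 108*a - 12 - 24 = -162*a - 36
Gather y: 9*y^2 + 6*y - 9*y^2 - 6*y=0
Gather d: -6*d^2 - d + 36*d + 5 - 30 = -6*d^2 + 35*d - 25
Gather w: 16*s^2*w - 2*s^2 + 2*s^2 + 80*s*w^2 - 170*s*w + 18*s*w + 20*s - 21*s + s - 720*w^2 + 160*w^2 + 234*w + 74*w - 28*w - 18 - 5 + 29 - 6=w^2*(80*s - 560) + w*(16*s^2 - 152*s + 280)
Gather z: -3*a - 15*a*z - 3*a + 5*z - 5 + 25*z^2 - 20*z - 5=-6*a + 25*z^2 + z*(-15*a - 15) - 10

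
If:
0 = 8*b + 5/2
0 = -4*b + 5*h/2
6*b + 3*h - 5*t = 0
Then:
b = -5/16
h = -1/2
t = -27/40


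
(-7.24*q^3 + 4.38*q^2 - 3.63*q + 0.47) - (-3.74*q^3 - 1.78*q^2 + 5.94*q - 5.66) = -3.5*q^3 + 6.16*q^2 - 9.57*q + 6.13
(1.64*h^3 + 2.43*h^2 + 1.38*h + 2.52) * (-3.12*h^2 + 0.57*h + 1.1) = -5.1168*h^5 - 6.6468*h^4 - 1.1165*h^3 - 4.4028*h^2 + 2.9544*h + 2.772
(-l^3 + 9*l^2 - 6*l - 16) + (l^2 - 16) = -l^3 + 10*l^2 - 6*l - 32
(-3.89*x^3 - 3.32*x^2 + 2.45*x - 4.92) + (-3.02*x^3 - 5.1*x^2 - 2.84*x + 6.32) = -6.91*x^3 - 8.42*x^2 - 0.39*x + 1.4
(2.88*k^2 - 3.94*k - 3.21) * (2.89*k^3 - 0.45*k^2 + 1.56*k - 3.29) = 8.3232*k^5 - 12.6826*k^4 - 3.0111*k^3 - 14.1771*k^2 + 7.955*k + 10.5609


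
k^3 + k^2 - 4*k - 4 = (k - 2)*(k + 1)*(k + 2)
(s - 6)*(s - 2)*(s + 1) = s^3 - 7*s^2 + 4*s + 12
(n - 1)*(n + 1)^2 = n^3 + n^2 - n - 1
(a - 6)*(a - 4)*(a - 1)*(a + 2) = a^4 - 9*a^3 + 12*a^2 + 44*a - 48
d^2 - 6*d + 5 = (d - 5)*(d - 1)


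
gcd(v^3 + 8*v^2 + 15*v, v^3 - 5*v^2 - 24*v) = v^2 + 3*v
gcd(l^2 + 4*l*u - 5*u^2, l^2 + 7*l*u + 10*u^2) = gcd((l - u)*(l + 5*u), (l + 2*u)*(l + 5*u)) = l + 5*u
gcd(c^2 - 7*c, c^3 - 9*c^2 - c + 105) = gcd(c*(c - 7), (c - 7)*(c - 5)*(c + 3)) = c - 7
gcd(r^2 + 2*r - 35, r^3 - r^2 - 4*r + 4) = 1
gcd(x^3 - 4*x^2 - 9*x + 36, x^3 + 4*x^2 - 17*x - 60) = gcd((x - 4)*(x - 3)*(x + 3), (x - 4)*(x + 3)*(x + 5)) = x^2 - x - 12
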